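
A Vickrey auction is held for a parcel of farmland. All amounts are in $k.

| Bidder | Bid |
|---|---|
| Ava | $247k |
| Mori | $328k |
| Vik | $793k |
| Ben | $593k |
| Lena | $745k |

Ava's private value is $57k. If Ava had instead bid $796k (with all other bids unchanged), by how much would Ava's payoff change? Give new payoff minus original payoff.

The highest bid among the other bidders is $793k; Ava's bid doesn't change that.
Original bid $247k: Ava is not highest (top rival bid is $793k); payoff $0k.
Alternative bid $796k: Ava is highest, pays the top rival bid $793k; payoff $57k − $793k = −$736k.
Change in payoff = −$736k − ($0k) = −$736k.

−$736k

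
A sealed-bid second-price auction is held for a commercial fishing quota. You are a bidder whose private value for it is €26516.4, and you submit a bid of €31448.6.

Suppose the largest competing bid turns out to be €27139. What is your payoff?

−€622.6

Your bid €31448.6 exceeds the highest competing bid €27139, so you win.
In a second-price auction the winner pays the second-highest bid, €27139.
Payoff = value − price = €26516.4 − €27139 = −€622.6.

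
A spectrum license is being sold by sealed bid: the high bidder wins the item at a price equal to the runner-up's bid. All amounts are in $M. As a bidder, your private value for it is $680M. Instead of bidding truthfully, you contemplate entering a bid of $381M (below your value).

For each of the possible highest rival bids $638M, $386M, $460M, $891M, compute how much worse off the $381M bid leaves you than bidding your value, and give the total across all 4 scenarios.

The deviation costs you only when the competing bid falls strictly between $381M and $680M; elsewhere both bids give the same outcome.
$638M: truthful payoff $42M, deviation payoff $0M → loss $42M.
$386M: truthful payoff $294M, deviation payoff $0M → loss $294M.
$460M: truthful payoff $220M, deviation payoff $0M → loss $220M.
$891M: outcomes coincide → loss $0M.
Total loss = $42M + $294M + $220M = $556M.

$556M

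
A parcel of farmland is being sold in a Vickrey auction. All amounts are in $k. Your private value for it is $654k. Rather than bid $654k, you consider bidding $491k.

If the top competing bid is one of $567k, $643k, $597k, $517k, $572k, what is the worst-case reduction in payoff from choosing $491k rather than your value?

$137k

$567k: truthful gives $87k, deviation gives $0k → loss $87k.
$643k: truthful gives $11k, deviation gives $0k → loss $11k.
$597k: truthful gives $57k, deviation gives $0k → loss $57k.
$517k: truthful gives $137k, deviation gives $0k → loss $137k.
$572k: truthful gives $82k, deviation gives $0k → loss $82k.
Maximum loss: $137k.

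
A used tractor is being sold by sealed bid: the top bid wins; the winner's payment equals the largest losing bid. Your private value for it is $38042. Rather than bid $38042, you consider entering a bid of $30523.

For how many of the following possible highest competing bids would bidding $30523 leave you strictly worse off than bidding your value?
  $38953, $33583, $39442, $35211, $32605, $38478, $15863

3

The deviation hurts exactly when the highest competing bid lies strictly between $30523 and $38042 — underbidding then forfeits a profitable win.
$38953: above both → same outcome either way.
$33583: inside the interval → strictly worse (loss $4459).
$39442: above both → same outcome either way.
$35211: inside the interval → strictly worse (loss $2831).
$32605: inside the interval → strictly worse (loss $5437).
$38478: above both → same outcome either way.
$15863: below both → same outcome either way.
Count: 3.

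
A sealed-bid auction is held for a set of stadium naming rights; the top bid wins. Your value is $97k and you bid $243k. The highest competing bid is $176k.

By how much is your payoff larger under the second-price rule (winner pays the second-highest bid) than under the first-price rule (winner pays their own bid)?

You have the highest bid, so you win under either rule.
Second-price: pay $176k → payoff −$79k.
First-price: pay your own bid $243k → payoff −$146k.
Difference = −$79k − (−$146k) = $67k.

$67k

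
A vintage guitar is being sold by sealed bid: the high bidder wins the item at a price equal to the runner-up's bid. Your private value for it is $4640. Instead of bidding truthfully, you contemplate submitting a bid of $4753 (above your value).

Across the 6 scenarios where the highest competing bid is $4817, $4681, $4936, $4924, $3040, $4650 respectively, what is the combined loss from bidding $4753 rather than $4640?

The deviation costs you only when the competing bid falls strictly between $4640 and $4753; elsewhere both bids give the same outcome.
$4817: outcomes coincide → loss $0.
$4681: truthful payoff $0, deviation payoff −$41 → loss $41.
$4936: outcomes coincide → loss $0.
$4924: outcomes coincide → loss $0.
$3040: outcomes coincide → loss $0.
$4650: truthful payoff $0, deviation payoff −$10 → loss $10.
Total loss = $41 + $10 = $51.

$51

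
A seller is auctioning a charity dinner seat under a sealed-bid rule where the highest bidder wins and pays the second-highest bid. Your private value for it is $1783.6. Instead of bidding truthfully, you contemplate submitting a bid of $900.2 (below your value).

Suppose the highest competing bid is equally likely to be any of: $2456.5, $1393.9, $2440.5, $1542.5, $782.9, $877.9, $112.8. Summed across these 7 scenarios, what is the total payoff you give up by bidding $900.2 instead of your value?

$630.8

The deviation costs you only when the competing bid falls strictly between $900.2 and $1783.6; elsewhere both bids give the same outcome.
$2456.5: outcomes coincide → loss $0.
$1393.9: truthful payoff $389.7, deviation payoff $0 → loss $389.7.
$2440.5: outcomes coincide → loss $0.
$1542.5: truthful payoff $241.1, deviation payoff $0 → loss $241.1.
$782.9: outcomes coincide → loss $0.
$877.9: outcomes coincide → loss $0.
$112.8: outcomes coincide → loss $0.
Total loss = $389.7 + $241.1 = $630.8.
In a second-price auction your bid sets only whether you win, not what you pay, so bidding your true value is weakly dominant.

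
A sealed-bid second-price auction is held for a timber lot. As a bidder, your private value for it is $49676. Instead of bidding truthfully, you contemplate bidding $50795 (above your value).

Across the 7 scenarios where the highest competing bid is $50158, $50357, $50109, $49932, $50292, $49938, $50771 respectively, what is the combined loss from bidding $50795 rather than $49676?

$3825

The deviation costs you only when the competing bid falls strictly between $49676 and $50795; elsewhere both bids give the same outcome.
$50158: truthful payoff $0, deviation payoff −$482 → loss $482.
$50357: truthful payoff $0, deviation payoff −$681 → loss $681.
$50109: truthful payoff $0, deviation payoff −$433 → loss $433.
$49932: truthful payoff $0, deviation payoff −$256 → loss $256.
$50292: truthful payoff $0, deviation payoff −$616 → loss $616.
$49938: truthful payoff $0, deviation payoff −$262 → loss $262.
$50771: truthful payoff $0, deviation payoff −$1095 → loss $1095.
Total loss = $482 + $681 + $433 + $256 + $616 + $262 + $1095 = $3825.
Because the price is fixed by the runner-up's bid, deviating from your value can only change a good outcome into a bad one — never the reverse.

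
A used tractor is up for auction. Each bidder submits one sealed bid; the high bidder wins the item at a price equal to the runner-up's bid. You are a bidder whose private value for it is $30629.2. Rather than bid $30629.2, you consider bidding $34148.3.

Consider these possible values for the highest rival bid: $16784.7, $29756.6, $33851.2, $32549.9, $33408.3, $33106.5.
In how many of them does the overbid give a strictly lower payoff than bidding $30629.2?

4

The deviation hurts exactly when the highest competing bid lies strictly between $30629.2 and $34148.3 — overbidding then wins at a price above your value.
$16784.7: below both → same outcome either way.
$29756.6: below both → same outcome either way.
$33851.2: inside the interval → strictly worse (loss $3222).
$32549.9: inside the interval → strictly worse (loss $1920.7).
$33408.3: inside the interval → strictly worse (loss $2779.1).
$33106.5: inside the interval → strictly worse (loss $2477.3).
Count: 4.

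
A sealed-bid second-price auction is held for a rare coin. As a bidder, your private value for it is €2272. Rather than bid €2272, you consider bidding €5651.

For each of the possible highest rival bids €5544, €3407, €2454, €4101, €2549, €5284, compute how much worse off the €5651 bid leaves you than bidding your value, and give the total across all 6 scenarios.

The deviation costs you only when the competing bid falls strictly between €2272 and €5651; elsewhere both bids give the same outcome.
€5544: truthful payoff €0, deviation payoff −€3272 → loss €3272.
€3407: truthful payoff €0, deviation payoff −€1135 → loss €1135.
€2454: truthful payoff €0, deviation payoff −€182 → loss €182.
€4101: truthful payoff €0, deviation payoff −€1829 → loss €1829.
€2549: truthful payoff €0, deviation payoff −€277 → loss €277.
€5284: truthful payoff €0, deviation payoff −€3012 → loss €3012.
Total loss = €3272 + €1135 + €182 + €1829 + €277 + €3012 = €9707.

€9707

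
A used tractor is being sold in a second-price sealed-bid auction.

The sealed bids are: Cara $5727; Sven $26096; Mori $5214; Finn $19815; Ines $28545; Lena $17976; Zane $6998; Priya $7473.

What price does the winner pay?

$26096

Highest bid: Ines at $28545, so Ines wins.
Second-highest bid: Sven at $26096 — that is the price the winner pays.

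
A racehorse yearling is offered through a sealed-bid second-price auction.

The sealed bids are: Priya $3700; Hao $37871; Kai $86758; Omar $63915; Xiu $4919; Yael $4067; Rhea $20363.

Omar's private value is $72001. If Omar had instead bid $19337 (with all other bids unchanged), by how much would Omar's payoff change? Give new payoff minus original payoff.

$0

The highest bid among the other bidders is $86758; Omar's bid doesn't change that.
Original bid $63915: Omar is not highest (top rival bid is $86758); payoff $0.
Alternative bid $19337: Omar is not highest (top rival bid is $86758); payoff $0.
Change in payoff = $0 − ($0) = $0.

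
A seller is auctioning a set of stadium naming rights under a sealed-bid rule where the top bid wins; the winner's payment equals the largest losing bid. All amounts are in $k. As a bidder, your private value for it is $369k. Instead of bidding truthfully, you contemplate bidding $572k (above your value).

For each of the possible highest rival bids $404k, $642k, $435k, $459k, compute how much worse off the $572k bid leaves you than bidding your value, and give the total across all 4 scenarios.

$191k

The deviation costs you only when the competing bid falls strictly between $369k and $572k; elsewhere both bids give the same outcome.
$404k: truthful payoff $0k, deviation payoff −$35k → loss $35k.
$642k: outcomes coincide → loss $0k.
$435k: truthful payoff $0k, deviation payoff −$66k → loss $66k.
$459k: truthful payoff $0k, deviation payoff −$90k → loss $90k.
Total loss = $35k + $66k + $90k = $191k.
Because the price is fixed by the runner-up's bid, deviating from your value can only change a good outcome into a bad one — never the reverse.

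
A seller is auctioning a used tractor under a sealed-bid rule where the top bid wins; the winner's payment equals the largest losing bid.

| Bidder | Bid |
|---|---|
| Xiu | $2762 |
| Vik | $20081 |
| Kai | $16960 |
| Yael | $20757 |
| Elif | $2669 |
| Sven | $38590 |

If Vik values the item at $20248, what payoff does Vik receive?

Highest bid: Sven at $38590, so Sven wins.
Second-highest bid: Yael at $20757 — that is the price the winner pays.
Vik did not win, so Vik pays nothing and receives nothing: payoff $0.

$0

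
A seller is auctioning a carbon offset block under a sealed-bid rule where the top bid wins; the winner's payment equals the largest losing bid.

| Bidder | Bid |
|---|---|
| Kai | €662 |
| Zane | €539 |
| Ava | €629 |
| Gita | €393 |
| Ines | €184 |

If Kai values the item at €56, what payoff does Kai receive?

−€573

Highest bid: Kai at €662, so Kai wins.
Second-highest bid: Ava at €629 — that is the price the winner pays.
Kai's payoff = value − price = €56 − €629 = −€573.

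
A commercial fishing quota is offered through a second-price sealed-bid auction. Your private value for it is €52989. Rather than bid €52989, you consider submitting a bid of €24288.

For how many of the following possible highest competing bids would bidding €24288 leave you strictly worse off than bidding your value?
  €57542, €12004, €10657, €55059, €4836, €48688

The deviation hurts exactly when the highest competing bid lies strictly between €24288 and €52989 — underbidding then forfeits a profitable win.
€57542: above both → same outcome either way.
€12004: below both → same outcome either way.
€10657: below both → same outcome either way.
€55059: above both → same outcome either way.
€4836: below both → same outcome either way.
€48688: inside the interval → strictly worse (loss €4301).
Count: 1.

1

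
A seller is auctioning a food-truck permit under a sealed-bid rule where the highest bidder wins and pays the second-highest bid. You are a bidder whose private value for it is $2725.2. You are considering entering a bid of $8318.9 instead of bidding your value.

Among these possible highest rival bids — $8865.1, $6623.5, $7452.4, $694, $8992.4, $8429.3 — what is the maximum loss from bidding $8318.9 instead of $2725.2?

$4727.2

$8865.1: same outcome either way → loss $0.
$6623.5: truthful gives $0, deviation gives −$3898.3 → loss $3898.3.
$7452.4: truthful gives $0, deviation gives −$4727.2 → loss $4727.2.
$694: same outcome either way → loss $0.
$8992.4: same outcome either way → loss $0.
$8429.3: same outcome either way → loss $0.
Maximum loss: $4727.2.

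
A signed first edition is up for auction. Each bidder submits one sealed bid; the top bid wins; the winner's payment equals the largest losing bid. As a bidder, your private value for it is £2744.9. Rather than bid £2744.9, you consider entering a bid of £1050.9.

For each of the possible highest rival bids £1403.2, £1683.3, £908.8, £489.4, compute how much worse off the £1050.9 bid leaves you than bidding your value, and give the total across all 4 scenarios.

£2403.3

The deviation costs you only when the competing bid falls strictly between £1050.9 and £2744.9; elsewhere both bids give the same outcome.
£1403.2: truthful payoff £1341.7, deviation payoff £0 → loss £1341.7.
£1683.3: truthful payoff £1061.6, deviation payoff £0 → loss £1061.6.
£908.8: outcomes coincide → loss £0.
£489.4: outcomes coincide → loss £0.
Total loss = £1341.7 + £1061.6 = £2403.3.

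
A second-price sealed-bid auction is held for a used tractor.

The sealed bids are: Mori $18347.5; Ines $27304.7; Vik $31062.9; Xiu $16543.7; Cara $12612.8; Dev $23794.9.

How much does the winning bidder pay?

Highest bid: Vik at $31062.9, so Vik wins.
Second-highest bid: Ines at $27304.7 — that is the price the winner pays.

$27304.7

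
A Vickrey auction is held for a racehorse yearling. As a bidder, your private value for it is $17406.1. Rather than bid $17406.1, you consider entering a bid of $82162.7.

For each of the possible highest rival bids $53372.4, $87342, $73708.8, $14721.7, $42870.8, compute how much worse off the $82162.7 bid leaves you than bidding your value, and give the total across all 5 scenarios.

The deviation costs you only when the competing bid falls strictly between $17406.1 and $82162.7; elsewhere both bids give the same outcome.
$53372.4: truthful payoff $0, deviation payoff −$35966.3 → loss $35966.3.
$87342: outcomes coincide → loss $0.
$73708.8: truthful payoff $0, deviation payoff −$56302.7 → loss $56302.7.
$14721.7: outcomes coincide → loss $0.
$42870.8: truthful payoff $0, deviation payoff −$25464.7 → loss $25464.7.
Total loss = $35966.3 + $56302.7 + $25464.7 = $117733.7.

$117733.7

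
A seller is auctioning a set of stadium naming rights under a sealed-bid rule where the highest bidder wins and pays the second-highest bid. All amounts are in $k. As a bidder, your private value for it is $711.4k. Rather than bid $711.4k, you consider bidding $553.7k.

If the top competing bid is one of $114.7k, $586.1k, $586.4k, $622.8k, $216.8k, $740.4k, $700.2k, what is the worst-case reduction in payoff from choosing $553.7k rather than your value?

$114.7k: same outcome either way → loss $0k.
$586.1k: truthful gives $125.3k, deviation gives $0k → loss $125.3k.
$586.4k: truthful gives $125k, deviation gives $0k → loss $125k.
$622.8k: truthful gives $88.6k, deviation gives $0k → loss $88.6k.
$216.8k: same outcome either way → loss $0k.
$740.4k: same outcome either way → loss $0k.
$700.2k: truthful gives $11.2k, deviation gives $0k → loss $11.2k.
Maximum loss: $125.3k.

$125.3k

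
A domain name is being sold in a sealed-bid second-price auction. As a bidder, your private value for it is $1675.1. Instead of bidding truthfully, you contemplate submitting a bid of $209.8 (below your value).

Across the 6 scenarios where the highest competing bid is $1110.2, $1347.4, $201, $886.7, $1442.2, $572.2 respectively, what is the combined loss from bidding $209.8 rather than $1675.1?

$3016.8

The deviation costs you only when the competing bid falls strictly between $209.8 and $1675.1; elsewhere both bids give the same outcome.
$1110.2: truthful payoff $564.9, deviation payoff $0 → loss $564.9.
$1347.4: truthful payoff $327.7, deviation payoff $0 → loss $327.7.
$201: outcomes coincide → loss $0.
$886.7: truthful payoff $788.4, deviation payoff $0 → loss $788.4.
$1442.2: truthful payoff $232.9, deviation payoff $0 → loss $232.9.
$572.2: truthful payoff $1102.9, deviation payoff $0 → loss $1102.9.
Total loss = $564.9 + $327.7 + $788.4 + $232.9 + $1102.9 = $3016.8.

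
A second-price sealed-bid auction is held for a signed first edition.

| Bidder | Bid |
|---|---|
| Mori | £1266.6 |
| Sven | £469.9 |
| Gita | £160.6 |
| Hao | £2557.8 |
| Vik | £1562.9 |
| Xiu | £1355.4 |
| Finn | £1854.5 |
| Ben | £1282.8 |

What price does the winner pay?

£1854.5

Highest bid: Hao at £2557.8, so Hao wins.
Second-highest bid: Finn at £1854.5 — that is the price the winner pays.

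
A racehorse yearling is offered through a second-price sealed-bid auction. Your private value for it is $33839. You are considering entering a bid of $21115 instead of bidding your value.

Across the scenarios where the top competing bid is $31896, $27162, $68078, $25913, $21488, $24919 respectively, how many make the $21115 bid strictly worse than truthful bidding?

5

The deviation hurts exactly when the highest competing bid lies strictly between $21115 and $33839 — underbidding then forfeits a profitable win.
$31896: inside the interval → strictly worse (loss $1943).
$27162: inside the interval → strictly worse (loss $6677).
$68078: above both → same outcome either way.
$25913: inside the interval → strictly worse (loss $7926).
$21488: inside the interval → strictly worse (loss $12351).
$24919: inside the interval → strictly worse (loss $8920).
Count: 5.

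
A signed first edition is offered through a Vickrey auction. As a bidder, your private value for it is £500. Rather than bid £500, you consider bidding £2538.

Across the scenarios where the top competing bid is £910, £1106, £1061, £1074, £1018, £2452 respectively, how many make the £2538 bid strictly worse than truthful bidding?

The deviation hurts exactly when the highest competing bid lies strictly between £500 and £2538 — overbidding then wins at a price above your value.
£910: inside the interval → strictly worse (loss £410).
£1106: inside the interval → strictly worse (loss £606).
£1061: inside the interval → strictly worse (loss £561).
£1074: inside the interval → strictly worse (loss £574).
£1018: inside the interval → strictly worse (loss £518).
£2452: inside the interval → strictly worse (loss £1952).
Count: 6.

6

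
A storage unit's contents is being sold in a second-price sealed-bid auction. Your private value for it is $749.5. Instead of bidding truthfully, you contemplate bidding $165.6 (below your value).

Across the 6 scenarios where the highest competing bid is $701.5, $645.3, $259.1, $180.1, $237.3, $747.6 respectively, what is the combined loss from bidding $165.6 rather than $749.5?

$1726.1

The deviation costs you only when the competing bid falls strictly between $165.6 and $749.5; elsewhere both bids give the same outcome.
$701.5: truthful payoff $48, deviation payoff $0 → loss $48.
$645.3: truthful payoff $104.2, deviation payoff $0 → loss $104.2.
$259.1: truthful payoff $490.4, deviation payoff $0 → loss $490.4.
$180.1: truthful payoff $569.4, deviation payoff $0 → loss $569.4.
$237.3: truthful payoff $512.2, deviation payoff $0 → loss $512.2.
$747.6: truthful payoff $1.9, deviation payoff $0 → loss $1.9.
Total loss = $48 + $104.2 + $490.4 + $569.4 + $512.2 + $1.9 = $1726.1.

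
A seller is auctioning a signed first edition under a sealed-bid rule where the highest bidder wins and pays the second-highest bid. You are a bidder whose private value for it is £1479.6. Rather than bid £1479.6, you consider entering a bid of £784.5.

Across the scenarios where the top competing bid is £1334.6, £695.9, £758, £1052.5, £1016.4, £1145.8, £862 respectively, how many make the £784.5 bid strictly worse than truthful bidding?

5

The deviation hurts exactly when the highest competing bid lies strictly between £784.5 and £1479.6 — underbidding then forfeits a profitable win.
£1334.6: inside the interval → strictly worse (loss £145).
£695.9: below both → same outcome either way.
£758: below both → same outcome either way.
£1052.5: inside the interval → strictly worse (loss £427.1).
£1016.4: inside the interval → strictly worse (loss £463.2).
£1145.8: inside the interval → strictly worse (loss £333.8).
£862: inside the interval → strictly worse (loss £617.6).
Count: 5.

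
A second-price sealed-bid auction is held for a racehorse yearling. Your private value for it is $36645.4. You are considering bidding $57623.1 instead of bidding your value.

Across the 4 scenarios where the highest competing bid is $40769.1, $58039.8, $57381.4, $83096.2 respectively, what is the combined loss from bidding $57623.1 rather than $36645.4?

The deviation costs you only when the competing bid falls strictly between $36645.4 and $57623.1; elsewhere both bids give the same outcome.
$40769.1: truthful payoff $0, deviation payoff −$4123.7 → loss $4123.7.
$58039.8: outcomes coincide → loss $0.
$57381.4: truthful payoff $0, deviation payoff −$20736 → loss $20736.
$83096.2: outcomes coincide → loss $0.
Total loss = $4123.7 + $20736 = $24859.7.

$24859.7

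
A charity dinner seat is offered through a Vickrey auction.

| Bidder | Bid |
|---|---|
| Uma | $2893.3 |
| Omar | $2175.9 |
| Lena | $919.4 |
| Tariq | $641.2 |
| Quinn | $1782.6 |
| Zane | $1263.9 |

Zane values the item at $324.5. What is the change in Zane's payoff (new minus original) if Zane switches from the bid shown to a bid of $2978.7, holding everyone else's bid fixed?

The highest bid among the other bidders is $2893.3; Zane's bid doesn't change that.
Original bid $1263.9: Zane is not highest (top rival bid is $2893.3); payoff $0.
Alternative bid $2978.7: Zane is highest, pays the top rival bid $2893.3; payoff $324.5 − $2893.3 = −$2568.8.
Change in payoff = −$2568.8 − ($0) = −$2568.8.

−$2568.8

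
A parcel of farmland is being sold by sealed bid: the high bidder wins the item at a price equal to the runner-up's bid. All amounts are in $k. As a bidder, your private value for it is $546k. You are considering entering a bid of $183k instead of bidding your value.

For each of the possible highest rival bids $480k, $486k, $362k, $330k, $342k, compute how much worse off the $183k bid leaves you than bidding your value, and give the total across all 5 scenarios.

$730k

The deviation costs you only when the competing bid falls strictly between $183k and $546k; elsewhere both bids give the same outcome.
$480k: truthful payoff $66k, deviation payoff $0k → loss $66k.
$486k: truthful payoff $60k, deviation payoff $0k → loss $60k.
$362k: truthful payoff $184k, deviation payoff $0k → loss $184k.
$330k: truthful payoff $216k, deviation payoff $0k → loss $216k.
$342k: truthful payoff $204k, deviation payoff $0k → loss $204k.
Total loss = $66k + $60k + $184k + $216k + $204k = $730k.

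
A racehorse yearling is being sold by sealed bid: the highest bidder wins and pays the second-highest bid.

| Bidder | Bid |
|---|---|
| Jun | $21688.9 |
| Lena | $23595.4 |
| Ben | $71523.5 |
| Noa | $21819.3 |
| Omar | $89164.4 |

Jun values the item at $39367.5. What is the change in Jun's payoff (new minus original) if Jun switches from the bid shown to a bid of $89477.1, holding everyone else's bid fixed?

−$49796.9

The highest bid among the other bidders is $89164.4; Jun's bid doesn't change that.
Original bid $21688.9: Jun is not highest (top rival bid is $89164.4); payoff $0.
Alternative bid $89477.1: Jun is highest, pays the top rival bid $89164.4; payoff $39367.5 − $89164.4 = −$49796.9.
Change in payoff = −$49796.9 − ($0) = −$49796.9.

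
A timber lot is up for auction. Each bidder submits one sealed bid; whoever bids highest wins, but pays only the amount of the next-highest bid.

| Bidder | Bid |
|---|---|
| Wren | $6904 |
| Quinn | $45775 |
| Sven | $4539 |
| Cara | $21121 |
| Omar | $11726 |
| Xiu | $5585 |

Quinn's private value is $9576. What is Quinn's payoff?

Highest bid: Quinn at $45775, so Quinn wins.
Second-highest bid: Cara at $21121 — that is the price the winner pays.
Quinn's payoff = value − price = $9576 − $21121 = −$11545.

−$11545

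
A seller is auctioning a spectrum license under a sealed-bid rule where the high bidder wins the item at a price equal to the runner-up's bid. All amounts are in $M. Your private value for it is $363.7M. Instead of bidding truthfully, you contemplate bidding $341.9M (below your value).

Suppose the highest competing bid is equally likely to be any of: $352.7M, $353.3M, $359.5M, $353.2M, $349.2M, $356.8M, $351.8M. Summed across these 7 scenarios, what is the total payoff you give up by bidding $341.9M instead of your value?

$69.4M

The deviation costs you only when the competing bid falls strictly between $341.9M and $363.7M; elsewhere both bids give the same outcome.
$352.7M: truthful payoff $11M, deviation payoff $0M → loss $11M.
$353.3M: truthful payoff $10.4M, deviation payoff $0M → loss $10.4M.
$359.5M: truthful payoff $4.2M, deviation payoff $0M → loss $4.2M.
$353.2M: truthful payoff $10.5M, deviation payoff $0M → loss $10.5M.
$349.2M: truthful payoff $14.5M, deviation payoff $0M → loss $14.5M.
$356.8M: truthful payoff $6.9M, deviation payoff $0M → loss $6.9M.
$351.8M: truthful payoff $11.9M, deviation payoff $0M → loss $11.9M.
Total loss = $11M + $10.4M + $4.2M + $10.5M + $14.5M + $6.9M + $11.9M = $69.4M.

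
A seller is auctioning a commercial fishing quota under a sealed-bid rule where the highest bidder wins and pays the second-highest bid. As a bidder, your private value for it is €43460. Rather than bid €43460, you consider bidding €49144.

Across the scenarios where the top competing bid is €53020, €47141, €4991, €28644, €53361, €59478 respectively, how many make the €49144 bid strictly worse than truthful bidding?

1

The deviation hurts exactly when the highest competing bid lies strictly between €43460 and €49144 — overbidding then wins at a price above your value.
€53020: above both → same outcome either way.
€47141: inside the interval → strictly worse (loss €3681).
€4991: below both → same outcome either way.
€28644: below both → same outcome either way.
€53361: above both → same outcome either way.
€59478: above both → same outcome either way.
Count: 1.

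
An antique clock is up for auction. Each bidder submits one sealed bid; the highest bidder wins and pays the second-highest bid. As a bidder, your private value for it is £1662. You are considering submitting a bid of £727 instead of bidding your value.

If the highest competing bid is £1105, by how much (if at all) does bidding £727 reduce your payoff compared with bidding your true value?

Bidding your value £1662: you win (since £1662 > £1105) and pay £1105. Payoff £557.
Bidding £727: you lose. Payoff £0.
The competing bid £1105 lies between your shaded bid and your value, so underbidding forfeits an item you could have won at a profitable price.
Loss from deviating = £557 − (£0) = £557.

£557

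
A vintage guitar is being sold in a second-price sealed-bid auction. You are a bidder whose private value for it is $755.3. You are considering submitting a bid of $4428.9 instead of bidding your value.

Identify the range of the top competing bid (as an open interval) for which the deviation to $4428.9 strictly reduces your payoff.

If the competing bid is below $755.3, both bids win at the same price — no difference.
If it is above $4428.9, both bids lose — no difference.
If it lies strictly between $755.3 and $4428.9, bidding your value loses (payoff 0) while bidding $4428.9 wins at a price above your value (payoff negative).
So the deviation strictly hurts on the open interval ($755.3, $4428.9).

($755.3, $4428.9)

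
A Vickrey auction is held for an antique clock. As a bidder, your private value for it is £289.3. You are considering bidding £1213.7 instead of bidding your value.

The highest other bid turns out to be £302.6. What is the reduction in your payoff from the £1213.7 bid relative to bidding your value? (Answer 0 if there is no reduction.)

Bidding your value £289.3: you lose (since £289.3 < £302.6). Payoff £0.
Bidding £1213.7: you win and pay £302.6. Payoff £289.3 − £302.6 = −£13.3.
The competing bid £302.6 lies between your value and your inflated bid, so overbidding wins an item priced above your value.
Loss from deviating = £0 − (−£13.3) = £13.3.

£13.3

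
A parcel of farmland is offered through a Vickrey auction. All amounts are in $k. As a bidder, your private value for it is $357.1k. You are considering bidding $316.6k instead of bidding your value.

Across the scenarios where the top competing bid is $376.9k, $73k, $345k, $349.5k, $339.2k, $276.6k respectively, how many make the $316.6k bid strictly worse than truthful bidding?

The deviation hurts exactly when the highest competing bid lies strictly between $316.6k and $357.1k — underbidding then forfeits a profitable win.
$376.9k: above both → same outcome either way.
$73k: below both → same outcome either way.
$345k: inside the interval → strictly worse (loss $12.1k).
$349.5k: inside the interval → strictly worse (loss $7.6k).
$339.2k: inside the interval → strictly worse (loss $17.9k).
$276.6k: below both → same outcome either way.
Count: 3.

3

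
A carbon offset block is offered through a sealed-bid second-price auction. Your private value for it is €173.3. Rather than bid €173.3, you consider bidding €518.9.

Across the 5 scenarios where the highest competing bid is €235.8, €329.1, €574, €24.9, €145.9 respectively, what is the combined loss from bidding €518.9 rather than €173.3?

The deviation costs you only when the competing bid falls strictly between €173.3 and €518.9; elsewhere both bids give the same outcome.
€235.8: truthful payoff €0, deviation payoff −€62.5 → loss €62.5.
€329.1: truthful payoff €0, deviation payoff −€155.8 → loss €155.8.
€574: outcomes coincide → loss €0.
€24.9: outcomes coincide → loss €0.
€145.9: outcomes coincide → loss €0.
Total loss = €62.5 + €155.8 = €218.3.

€218.3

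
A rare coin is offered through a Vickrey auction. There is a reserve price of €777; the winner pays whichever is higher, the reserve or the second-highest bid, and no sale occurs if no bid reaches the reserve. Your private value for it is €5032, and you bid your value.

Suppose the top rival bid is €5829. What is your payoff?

€0

Your bid €5032 is below the highest competing bid €5829, so you lose. Payoff €0.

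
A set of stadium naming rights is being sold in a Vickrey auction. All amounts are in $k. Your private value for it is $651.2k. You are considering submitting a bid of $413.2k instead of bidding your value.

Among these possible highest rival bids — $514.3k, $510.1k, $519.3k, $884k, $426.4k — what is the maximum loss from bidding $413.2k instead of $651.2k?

$224.8k

$514.3k: truthful gives $136.9k, deviation gives $0k → loss $136.9k.
$510.1k: truthful gives $141.1k, deviation gives $0k → loss $141.1k.
$519.3k: truthful gives $131.9k, deviation gives $0k → loss $131.9k.
$884k: same outcome either way → loss $0k.
$426.4k: truthful gives $224.8k, deviation gives $0k → loss $224.8k.
Maximum loss: $224.8k.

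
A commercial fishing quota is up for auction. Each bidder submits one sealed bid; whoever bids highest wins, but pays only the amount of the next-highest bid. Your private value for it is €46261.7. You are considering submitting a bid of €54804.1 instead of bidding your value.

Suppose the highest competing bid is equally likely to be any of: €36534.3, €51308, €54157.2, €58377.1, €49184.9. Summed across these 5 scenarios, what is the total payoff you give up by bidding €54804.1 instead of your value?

€15865

The deviation costs you only when the competing bid falls strictly between €46261.7 and €54804.1; elsewhere both bids give the same outcome.
€36534.3: outcomes coincide → loss €0.
€51308: truthful payoff €0, deviation payoff −€5046.3 → loss €5046.3.
€54157.2: truthful payoff €0, deviation payoff −€7895.5 → loss €7895.5.
€58377.1: outcomes coincide → loss €0.
€49184.9: truthful payoff €0, deviation payoff −€2923.2 → loss €2923.2.
Total loss = €5046.3 + €7895.5 + €2923.2 = €15865.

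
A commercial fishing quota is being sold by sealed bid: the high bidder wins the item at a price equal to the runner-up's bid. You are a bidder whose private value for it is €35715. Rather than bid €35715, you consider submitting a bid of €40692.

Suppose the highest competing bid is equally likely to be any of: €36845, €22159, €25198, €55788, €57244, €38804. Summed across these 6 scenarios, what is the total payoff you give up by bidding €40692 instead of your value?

The deviation costs you only when the competing bid falls strictly between €35715 and €40692; elsewhere both bids give the same outcome.
€36845: truthful payoff €0, deviation payoff −€1130 → loss €1130.
€22159: outcomes coincide → loss €0.
€25198: outcomes coincide → loss €0.
€55788: outcomes coincide → loss €0.
€57244: outcomes coincide → loss €0.
€38804: truthful payoff €0, deviation payoff −€3089 → loss €3089.
Total loss = €1130 + €3089 = €4219.
Truthful bidding weakly dominates here: raising your bid can only win items priced above your value, and lowering it can only forfeit items priced below.

€4219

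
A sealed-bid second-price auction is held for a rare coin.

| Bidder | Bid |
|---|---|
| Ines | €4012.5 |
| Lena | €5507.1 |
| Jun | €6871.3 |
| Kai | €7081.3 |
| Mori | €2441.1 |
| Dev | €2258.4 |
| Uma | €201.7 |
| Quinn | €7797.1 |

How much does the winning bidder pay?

Highest bid: Quinn at €7797.1, so Quinn wins.
Second-highest bid: Kai at €7081.3 — that is the price the winner pays.

€7081.3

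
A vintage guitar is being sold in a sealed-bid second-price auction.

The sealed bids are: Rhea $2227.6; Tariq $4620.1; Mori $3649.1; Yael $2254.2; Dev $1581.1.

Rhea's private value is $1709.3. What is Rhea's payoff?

$0

Highest bid: Tariq at $4620.1, so Tariq wins.
Second-highest bid: Mori at $3649.1 — that is the price the winner pays.
Rhea did not win, so Rhea pays nothing and receives nothing: payoff $0.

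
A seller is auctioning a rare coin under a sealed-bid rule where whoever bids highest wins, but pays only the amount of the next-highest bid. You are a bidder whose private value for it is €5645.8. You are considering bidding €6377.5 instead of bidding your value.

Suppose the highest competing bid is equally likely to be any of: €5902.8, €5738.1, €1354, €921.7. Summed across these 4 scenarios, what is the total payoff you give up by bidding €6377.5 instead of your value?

The deviation costs you only when the competing bid falls strictly between €5645.8 and €6377.5; elsewhere both bids give the same outcome.
€5902.8: truthful payoff €0, deviation payoff −€257 → loss €257.
€5738.1: truthful payoff €0, deviation payoff −€92.3 → loss €92.3.
€1354: outcomes coincide → loss €0.
€921.7: outcomes coincide → loss €0.
Total loss = €257 + €92.3 = €349.3.

€349.3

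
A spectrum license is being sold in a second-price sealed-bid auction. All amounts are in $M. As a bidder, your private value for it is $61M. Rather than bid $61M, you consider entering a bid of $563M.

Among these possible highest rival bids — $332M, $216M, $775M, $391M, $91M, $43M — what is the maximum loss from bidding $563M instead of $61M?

$332M: truthful gives $0M, deviation gives −$271M → loss $271M.
$216M: truthful gives $0M, deviation gives −$155M → loss $155M.
$775M: same outcome either way → loss $0M.
$391M: truthful gives $0M, deviation gives −$330M → loss $330M.
$91M: truthful gives $0M, deviation gives −$30M → loss $30M.
$43M: same outcome either way → loss $0M.
Maximum loss: $330M.

$330M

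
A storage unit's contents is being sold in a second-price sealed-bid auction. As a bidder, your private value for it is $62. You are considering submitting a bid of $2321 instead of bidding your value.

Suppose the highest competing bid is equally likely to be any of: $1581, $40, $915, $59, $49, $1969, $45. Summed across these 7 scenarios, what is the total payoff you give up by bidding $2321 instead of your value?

The deviation costs you only when the competing bid falls strictly between $62 and $2321; elsewhere both bids give the same outcome.
$1581: truthful payoff $0, deviation payoff −$1519 → loss $1519.
$40: outcomes coincide → loss $0.
$915: truthful payoff $0, deviation payoff −$853 → loss $853.
$59: outcomes coincide → loss $0.
$49: outcomes coincide → loss $0.
$1969: truthful payoff $0, deviation payoff −$1907 → loss $1907.
$45: outcomes coincide → loss $0.
Total loss = $1519 + $853 + $1907 = $4279.

$4279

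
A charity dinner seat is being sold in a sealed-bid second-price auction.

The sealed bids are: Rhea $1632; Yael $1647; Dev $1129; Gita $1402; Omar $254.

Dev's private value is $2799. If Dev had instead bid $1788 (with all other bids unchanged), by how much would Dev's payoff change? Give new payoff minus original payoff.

$1152

The highest bid among the other bidders is $1647; Dev's bid doesn't change that.
Original bid $1129: Dev is not highest (top rival bid is $1647); payoff $0.
Alternative bid $1788: Dev is highest, pays the top rival bid $1647; payoff $2799 − $1647 = $1152.
Change in payoff = $1152 − ($0) = $1152.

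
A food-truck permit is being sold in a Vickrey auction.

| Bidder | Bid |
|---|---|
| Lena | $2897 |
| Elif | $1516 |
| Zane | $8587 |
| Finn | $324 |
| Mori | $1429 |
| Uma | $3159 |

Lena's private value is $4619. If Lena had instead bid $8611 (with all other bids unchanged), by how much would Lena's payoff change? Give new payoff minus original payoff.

The highest bid among the other bidders is $8587; Lena's bid doesn't change that.
Original bid $2897: Lena is not highest (top rival bid is $8587); payoff $0.
Alternative bid $8611: Lena is highest, pays the top rival bid $8587; payoff $4619 − $8587 = −$3968.
Change in payoff = −$3968 − ($0) = −$3968.

−$3968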